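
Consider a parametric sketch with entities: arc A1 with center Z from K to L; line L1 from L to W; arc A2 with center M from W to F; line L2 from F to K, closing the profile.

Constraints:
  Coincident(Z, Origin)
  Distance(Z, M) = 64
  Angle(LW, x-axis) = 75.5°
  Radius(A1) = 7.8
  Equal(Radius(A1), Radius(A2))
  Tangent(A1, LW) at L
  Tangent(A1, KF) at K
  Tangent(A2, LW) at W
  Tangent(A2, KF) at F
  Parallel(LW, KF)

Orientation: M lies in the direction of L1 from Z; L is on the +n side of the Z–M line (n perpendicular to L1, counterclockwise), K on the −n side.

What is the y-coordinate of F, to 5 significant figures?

60.008

The slot axis is L1's direction at 75.5°, so u = (cos 75.5°, sin 75.5°) = (0.25038, 0.96815) and n = (−sin 75.5°, cos 75.5°) = (-0.96815, 0.25038). Z is at the origin and M lies 64.0 along u from Z, so M = 64.0·u = (16.024, 61.961). Tangency of A1 to both parallel lines with radius 7.8 puts L and K at Z ± 7.8·n: L = (-7.5516, 1.9530), K = (7.5516, -1.9530). Equal radii place W and F the same way about M: W = M + 7.8·n = (8.4728, 63.914), F = M − 7.8·n = (23.576, 60.008). So F.y = 60.008.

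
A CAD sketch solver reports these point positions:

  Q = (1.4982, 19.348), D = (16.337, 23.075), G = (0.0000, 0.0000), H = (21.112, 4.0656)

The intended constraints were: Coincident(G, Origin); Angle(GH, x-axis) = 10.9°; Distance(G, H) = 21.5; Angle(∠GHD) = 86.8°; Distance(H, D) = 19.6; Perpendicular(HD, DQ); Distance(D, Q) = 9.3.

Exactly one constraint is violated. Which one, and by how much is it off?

Distance(D, Q) = 9.3 — off by 6.00.

G = (0.00, 0.00) ✓; GH at 10.90° ✓; |GH| = 21.50 ✓; ∠GHD = 86.80° ✓; |HD| = 19.60 ✓; ∠(HD, DQ) = 90.00° ✓; |DQ| = 15.30 ✗.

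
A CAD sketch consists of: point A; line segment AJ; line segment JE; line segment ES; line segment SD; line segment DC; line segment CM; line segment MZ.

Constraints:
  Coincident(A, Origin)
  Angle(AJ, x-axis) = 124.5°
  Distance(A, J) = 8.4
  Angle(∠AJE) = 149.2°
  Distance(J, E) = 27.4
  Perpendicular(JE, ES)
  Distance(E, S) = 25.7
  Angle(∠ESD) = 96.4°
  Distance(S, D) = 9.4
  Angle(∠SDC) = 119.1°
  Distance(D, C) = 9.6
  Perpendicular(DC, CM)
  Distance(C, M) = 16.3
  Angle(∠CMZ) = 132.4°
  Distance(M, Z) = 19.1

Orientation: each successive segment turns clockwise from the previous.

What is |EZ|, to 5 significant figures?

21.713

The perpendicularity gives CM at right angles to DC, so CM runs at 129.20°; with |CM| = 16.3, M = (3.0273, 33.234). ∠CMZ = 132.4° gives MZ at 81.600° from the x-axis; with |MZ| = 19.1, Z = (5.8175, 52.129). Then |EZ| = |Z − E| = 21.713.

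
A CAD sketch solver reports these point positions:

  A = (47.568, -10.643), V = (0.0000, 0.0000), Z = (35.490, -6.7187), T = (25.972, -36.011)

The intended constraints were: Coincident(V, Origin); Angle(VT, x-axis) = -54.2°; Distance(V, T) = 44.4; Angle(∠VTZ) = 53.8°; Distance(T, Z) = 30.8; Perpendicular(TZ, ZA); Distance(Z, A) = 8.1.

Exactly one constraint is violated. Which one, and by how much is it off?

Distance(Z, A) = 8.1 — off by 4.60.

V = (0.00, 0.00) ✓; VT at -54.20° ✓; |VT| = 44.40 ✓; ∠VTZ = 53.80° ✓; |TZ| = 30.80 ✓; ∠(TZ, ZA) = 90.00° ✓; |ZA| = 12.70 ✗.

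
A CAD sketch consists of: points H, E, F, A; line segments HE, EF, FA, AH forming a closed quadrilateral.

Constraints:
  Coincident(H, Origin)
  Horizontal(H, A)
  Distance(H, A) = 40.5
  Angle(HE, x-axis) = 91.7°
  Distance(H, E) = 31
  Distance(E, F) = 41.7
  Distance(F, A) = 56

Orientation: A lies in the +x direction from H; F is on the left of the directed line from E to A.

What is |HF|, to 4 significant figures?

64.46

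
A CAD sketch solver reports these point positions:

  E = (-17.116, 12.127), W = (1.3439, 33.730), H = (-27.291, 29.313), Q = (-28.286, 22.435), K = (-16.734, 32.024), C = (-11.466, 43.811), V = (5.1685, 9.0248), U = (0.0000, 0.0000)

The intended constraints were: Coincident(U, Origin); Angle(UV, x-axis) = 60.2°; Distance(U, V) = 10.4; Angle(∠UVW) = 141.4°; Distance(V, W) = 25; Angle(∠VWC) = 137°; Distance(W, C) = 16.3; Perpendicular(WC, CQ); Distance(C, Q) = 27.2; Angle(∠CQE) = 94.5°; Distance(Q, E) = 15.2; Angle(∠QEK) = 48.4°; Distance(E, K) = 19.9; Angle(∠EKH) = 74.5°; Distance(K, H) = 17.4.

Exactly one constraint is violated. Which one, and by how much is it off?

Distance(K, H) = 17.4 — off by 6.50.

U = (0.00, 0.00) ✓; UV at 60.20° ✓; |UV| = 10.40 ✓; ∠UVW = 141.4° ✓; |VW| = 25.00 ✓; ∠VWC = 137.0° ✓; |WC| = 16.30 ✓; ∠(WC, CQ) = 90.00° ✓; |CQ| = 27.20 ✓; ∠CQE = 94.50° ✓; |QE| = 15.20 ✓; ∠QEK = 48.40° ✓; |EK| = 19.90 ✓; ∠EKH = 74.50° ✓; |KH| = 10.90 ✗.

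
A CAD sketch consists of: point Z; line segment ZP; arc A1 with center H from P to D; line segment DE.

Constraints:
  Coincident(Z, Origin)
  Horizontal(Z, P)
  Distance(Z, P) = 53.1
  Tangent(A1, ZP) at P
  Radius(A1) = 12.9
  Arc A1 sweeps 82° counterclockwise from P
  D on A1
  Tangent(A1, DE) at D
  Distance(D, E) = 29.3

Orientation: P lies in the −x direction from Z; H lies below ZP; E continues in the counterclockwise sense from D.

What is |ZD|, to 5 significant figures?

66.804

Z is at the origin; Z and P share the same y with |ZP| = 53.1 and P on the −x side, so P = (-53.100, 0.0000). The tangent condition forces HP to be normal to ZP, so H = P + (0, -12.9) = (-53.100, -12.900). On A1, P sits at bearing 90° from H; an 82° counterclockwise sweep puts D at bearing 172°, so D = H + 12.9·(cos 172°, sin 172°) = (-65.874, -11.105). Then |ZD| = |D − Z| = 66.804.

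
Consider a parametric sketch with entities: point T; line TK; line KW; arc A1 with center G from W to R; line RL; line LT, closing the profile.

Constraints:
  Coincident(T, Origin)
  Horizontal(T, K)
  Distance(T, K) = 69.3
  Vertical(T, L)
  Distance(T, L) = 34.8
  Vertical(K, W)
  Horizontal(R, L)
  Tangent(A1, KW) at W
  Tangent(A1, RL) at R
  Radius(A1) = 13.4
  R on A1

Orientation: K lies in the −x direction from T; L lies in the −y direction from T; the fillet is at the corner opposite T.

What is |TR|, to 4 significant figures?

65.85

T is at the origin; TK is horizontal with |TK| = 69.3 and K on the −x side, so K = (-69.30, 0.000). TL is vertical with |TL| = 34.8 and L on the −y side, so L = (0.000, -34.80). The virtual corner opposite T is at (-69.30, -34.80). Since A1 is tangent to KW there, GW ⟂ KW and A1 meets RL tangentially, so GR is at right angles to RL, with radius 13.4, so the center G sits 13.4 in from both sides at G = (-55.90, -21.40). That places the tangent points at W = (-69.30, -21.40) on KW and R = (-55.90, -34.80) on RL. Then |TR| = |R − T| = 65.85.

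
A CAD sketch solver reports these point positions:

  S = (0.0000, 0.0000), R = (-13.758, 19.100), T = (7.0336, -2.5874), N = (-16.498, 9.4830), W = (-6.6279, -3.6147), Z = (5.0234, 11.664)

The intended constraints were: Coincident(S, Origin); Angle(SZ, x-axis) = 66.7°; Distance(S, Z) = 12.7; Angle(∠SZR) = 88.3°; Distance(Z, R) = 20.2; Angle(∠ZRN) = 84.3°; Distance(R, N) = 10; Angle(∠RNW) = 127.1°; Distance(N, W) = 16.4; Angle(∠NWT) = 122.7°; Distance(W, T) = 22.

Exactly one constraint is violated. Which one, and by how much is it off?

Distance(W, T) = 22 — off by 8.30.

S = (0.00, 0.00) ✓; SZ at 66.70° ✓; |SZ| = 12.70 ✓; ∠SZR = 88.30° ✓; |ZR| = 20.20 ✓; ∠ZRN = 84.30° ✓; |RN| = 10.00 ✓; ∠RNW = 127.1° ✓; |NW| = 16.40 ✓; ∠NWT = 122.7° ✓; |WT| = 13.70 ✗.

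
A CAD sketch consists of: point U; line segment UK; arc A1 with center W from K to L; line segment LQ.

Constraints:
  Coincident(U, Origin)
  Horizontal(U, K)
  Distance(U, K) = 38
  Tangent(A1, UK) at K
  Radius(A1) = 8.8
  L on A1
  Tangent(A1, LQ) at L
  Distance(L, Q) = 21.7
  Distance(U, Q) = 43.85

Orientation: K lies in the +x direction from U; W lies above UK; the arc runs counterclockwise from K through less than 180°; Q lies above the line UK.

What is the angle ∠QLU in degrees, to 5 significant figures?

68.132°

Checks: |WL| = 8.800 ✓; ∠(WL, LQ) = 90.00° ✓; |LQ| = 21.70 ✓; |UQ| = 43.85 ✓.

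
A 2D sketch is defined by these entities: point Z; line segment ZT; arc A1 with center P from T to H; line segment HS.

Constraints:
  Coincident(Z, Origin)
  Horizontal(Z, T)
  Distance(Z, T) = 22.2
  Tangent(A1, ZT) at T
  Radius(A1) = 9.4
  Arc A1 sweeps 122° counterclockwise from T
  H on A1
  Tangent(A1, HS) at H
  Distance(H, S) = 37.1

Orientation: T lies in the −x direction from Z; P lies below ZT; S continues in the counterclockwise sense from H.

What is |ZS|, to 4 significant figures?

47.03

Z is at the origin; ZT is horizontal with |ZT| = 22.2 and T on the −x side, so T = (-22.20, 0.000). A1 meets ZT tangentially, so PT is at right angles to ZT, so P = T + (0, -9.4) = (-22.20, -9.400). On A1, T sits at bearing 90° from P; a 122° counterclockwise sweep puts H at bearing 212°, so H = P + 9.4·(cos 212°, sin 212°) = (-30.17, -14.38). Tangency of A1 to HS means the radius PH is perpendicular to HS, so HS runs along (−sin 212°, cos 212°); with |HS| = 37.1, S = (-10.51, -45.84). Then |ZS| = |S − Z| = 47.03.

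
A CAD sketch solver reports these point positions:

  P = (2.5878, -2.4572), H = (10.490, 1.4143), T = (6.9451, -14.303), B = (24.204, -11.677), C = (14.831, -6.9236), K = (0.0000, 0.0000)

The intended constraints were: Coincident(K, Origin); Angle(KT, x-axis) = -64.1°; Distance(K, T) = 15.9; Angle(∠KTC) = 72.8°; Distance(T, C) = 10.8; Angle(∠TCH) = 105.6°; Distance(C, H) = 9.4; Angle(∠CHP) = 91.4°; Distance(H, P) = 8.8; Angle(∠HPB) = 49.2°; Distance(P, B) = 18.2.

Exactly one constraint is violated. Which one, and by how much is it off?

Distance(P, B) = 18.2 — off by 5.30.

K = (0.00, 0.00) ✓; KT at -64.10° ✓; |KT| = 15.90 ✓; ∠KTC = 72.80° ✓; |TC| = 10.80 ✓; ∠TCH = 105.6° ✓; |CH| = 9.400 ✓; ∠CHP = 91.40° ✓; |HP| = 8.800 ✓; ∠HPB = 49.20° ✓; |PB| = 23.50 ✗.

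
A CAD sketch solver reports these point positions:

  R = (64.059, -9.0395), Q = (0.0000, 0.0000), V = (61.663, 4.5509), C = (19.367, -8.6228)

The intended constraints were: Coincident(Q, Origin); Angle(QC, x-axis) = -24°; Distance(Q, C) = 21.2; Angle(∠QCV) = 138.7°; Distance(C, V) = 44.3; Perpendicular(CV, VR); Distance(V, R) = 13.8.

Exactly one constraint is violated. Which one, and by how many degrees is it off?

Perpendicular(CV, VR) — off by 7.30°.

Q = (0.00, 0.00) ✓; QC at -24.00° ✓; |QC| = 21.20 ✓; ∠QCV = 138.7° ✓; |CV| = 44.30 ✓; ∠(CV, VR) = 97.30° ✗; |VR| = 13.80 ✓.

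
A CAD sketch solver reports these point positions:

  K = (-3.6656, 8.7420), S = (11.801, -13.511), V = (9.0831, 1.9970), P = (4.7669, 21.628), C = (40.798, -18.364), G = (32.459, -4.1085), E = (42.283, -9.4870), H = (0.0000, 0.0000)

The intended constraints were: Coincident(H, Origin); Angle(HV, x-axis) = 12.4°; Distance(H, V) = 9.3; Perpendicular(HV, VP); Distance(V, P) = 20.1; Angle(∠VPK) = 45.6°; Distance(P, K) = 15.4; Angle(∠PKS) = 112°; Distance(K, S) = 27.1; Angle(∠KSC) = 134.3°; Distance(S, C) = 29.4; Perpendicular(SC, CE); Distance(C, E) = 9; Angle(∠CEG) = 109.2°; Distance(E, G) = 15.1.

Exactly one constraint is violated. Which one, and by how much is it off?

Distance(E, G) = 15.1 — off by 3.90.

H = (0.00, 0.00) ✓; HV at 12.40° ✓; |HV| = 9.300 ✓; ∠(HV, VP) = 90.00° ✓; |VP| = 20.10 ✓; ∠VPK = 45.60° ✓; |PK| = 15.40 ✓; ∠PKS = 112.0° ✓; |KS| = 27.10 ✓; ∠KSC = 134.3° ✓; |SC| = 29.40 ✓; ∠(SC, CE) = 90.00° ✓; |CE| = 9.000 ✓; ∠CEG = 109.2° ✓; |EG| = 11.20 ✗.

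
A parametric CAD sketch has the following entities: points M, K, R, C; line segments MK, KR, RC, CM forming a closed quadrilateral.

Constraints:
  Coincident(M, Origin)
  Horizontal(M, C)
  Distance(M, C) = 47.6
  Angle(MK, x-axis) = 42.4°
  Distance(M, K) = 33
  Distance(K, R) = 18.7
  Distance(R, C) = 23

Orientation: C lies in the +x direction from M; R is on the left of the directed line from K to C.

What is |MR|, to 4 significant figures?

48.61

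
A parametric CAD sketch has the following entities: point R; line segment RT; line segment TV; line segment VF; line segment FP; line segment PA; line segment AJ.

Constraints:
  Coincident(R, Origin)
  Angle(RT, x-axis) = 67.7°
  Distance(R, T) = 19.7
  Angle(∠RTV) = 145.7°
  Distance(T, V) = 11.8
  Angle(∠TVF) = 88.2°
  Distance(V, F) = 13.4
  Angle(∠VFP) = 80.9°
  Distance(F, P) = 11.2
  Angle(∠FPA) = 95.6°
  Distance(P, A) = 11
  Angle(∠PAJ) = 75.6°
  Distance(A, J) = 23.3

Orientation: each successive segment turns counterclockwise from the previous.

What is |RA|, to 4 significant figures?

20.70

∠VFP = 80.9° gives FP at -67.10° from the x-axis; with |FP| = 11.2, P = (-3.633, 16.26). ∠FPA = 95.6° gives PA at 17.30° from the x-axis; with |PA| = 11.0, A = (6.869, 19.53). Then |RA| = |A − R| = 20.70.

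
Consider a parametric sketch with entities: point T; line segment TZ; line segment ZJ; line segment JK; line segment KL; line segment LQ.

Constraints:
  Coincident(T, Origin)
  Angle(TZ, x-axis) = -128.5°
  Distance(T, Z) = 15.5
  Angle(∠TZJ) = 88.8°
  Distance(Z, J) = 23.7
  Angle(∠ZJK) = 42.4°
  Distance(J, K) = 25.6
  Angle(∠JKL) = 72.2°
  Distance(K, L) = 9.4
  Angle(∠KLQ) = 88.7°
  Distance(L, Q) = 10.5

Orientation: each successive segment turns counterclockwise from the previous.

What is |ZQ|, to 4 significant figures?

11.47

T is at the origin; TZ runs at -128.5° with length 15.5, so Z = (-9.649, -12.13). ∠TZJ = 88.8° gives ZJ at -37.30° from the x-axis; with |ZJ| = 23.7, J = (9.204, -26.49). ∠ZJK = 42.4° gives JK at 100.3° from the x-axis; with |JK| = 25.6, K = (4.626, -1.305). ∠JKL = 72.2° gives KL at -151.9° from the x-axis; with |KL| = 9.4, L = (-3.666, -5.732). ∠KLQ = 88.7° gives LQ at -60.60° from the x-axis; with |LQ| = 10.5, Q = (1.489, -14.88). Then |ZQ| = |Q − Z| = 11.47.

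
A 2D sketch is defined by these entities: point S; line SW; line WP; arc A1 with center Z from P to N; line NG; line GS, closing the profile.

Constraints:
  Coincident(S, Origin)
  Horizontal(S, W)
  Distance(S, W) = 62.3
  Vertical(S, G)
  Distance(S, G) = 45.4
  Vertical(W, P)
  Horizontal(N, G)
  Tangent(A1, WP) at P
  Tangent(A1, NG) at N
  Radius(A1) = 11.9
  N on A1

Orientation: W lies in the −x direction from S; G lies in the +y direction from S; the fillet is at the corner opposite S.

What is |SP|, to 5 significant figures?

70.736

S is at the origin; S and W share the same y with |SW| = 62.3 and W on the −x side, so W = (-62.300, 0.0000). S and G share the same x with |SG| = 45.4 and G on the +y side, so G = (0.0000, 45.400). The virtual corner opposite S is at (-62.300, 45.400). Tangency of A1 to WP means the radius ZP is perpendicular to WP and since A1 is tangent to NG there, ZN ⟂ NG, with radius 11.9, so the center Z sits 11.9 in from both sides at Z = (-50.400, 33.500). That places the tangent points at P = (-62.300, 33.500) on WP and N = (-50.400, 45.400) on NG. Then |SP| = |P − S| = 70.736.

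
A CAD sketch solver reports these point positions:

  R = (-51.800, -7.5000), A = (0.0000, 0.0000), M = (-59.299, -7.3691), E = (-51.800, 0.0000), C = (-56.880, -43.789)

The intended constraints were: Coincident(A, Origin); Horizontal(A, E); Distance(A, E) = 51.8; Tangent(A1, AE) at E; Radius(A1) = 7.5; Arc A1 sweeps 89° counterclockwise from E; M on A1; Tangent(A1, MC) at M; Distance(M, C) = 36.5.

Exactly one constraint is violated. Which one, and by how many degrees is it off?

Tangent(A1, MC) at M — off by 4.80°.

A = (0.00, 0.00) ✓; A.y = 0.00, E.y = 0.00 ✓; |AE| = 51.80 ✓; ∠(RE, EA) = 90.00° ✓; |RE| = 7.500 ✓; bearing(R→M) − bearing(R→E) = 89.00° ✓; |RM| = 7.500 ✓; ∠(RM, MC) = 85.20° ✗; |MC| = 36.50 ✓.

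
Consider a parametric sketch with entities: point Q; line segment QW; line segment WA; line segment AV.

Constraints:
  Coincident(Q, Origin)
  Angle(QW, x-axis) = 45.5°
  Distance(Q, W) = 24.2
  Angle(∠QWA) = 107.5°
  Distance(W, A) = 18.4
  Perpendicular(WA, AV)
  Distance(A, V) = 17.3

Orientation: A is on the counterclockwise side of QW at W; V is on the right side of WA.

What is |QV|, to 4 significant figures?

47.85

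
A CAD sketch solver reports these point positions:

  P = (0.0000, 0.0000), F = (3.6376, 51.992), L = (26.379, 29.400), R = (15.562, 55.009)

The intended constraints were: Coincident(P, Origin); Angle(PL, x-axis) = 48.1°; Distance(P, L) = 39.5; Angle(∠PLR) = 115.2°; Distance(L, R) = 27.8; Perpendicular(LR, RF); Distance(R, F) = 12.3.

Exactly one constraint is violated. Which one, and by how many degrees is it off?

Perpendicular(LR, RF) — off by 8.70°.

P = (0.00, 0.00) ✓; PL at 48.10° ✓; |PL| = 39.50 ✓; ∠PLR = 115.2° ✓; |LR| = 27.80 ✓; ∠(LR, RF) = 81.30° ✗; |RF| = 12.30 ✓.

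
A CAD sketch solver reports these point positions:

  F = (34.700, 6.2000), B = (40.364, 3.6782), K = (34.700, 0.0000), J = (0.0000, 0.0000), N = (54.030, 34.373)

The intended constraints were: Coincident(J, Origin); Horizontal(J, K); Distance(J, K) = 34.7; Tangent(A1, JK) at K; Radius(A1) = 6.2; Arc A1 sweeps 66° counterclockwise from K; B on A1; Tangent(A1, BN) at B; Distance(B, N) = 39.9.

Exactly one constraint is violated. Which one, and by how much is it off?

Distance(B, N) = 39.9 — off by 6.30.

J = (0.00, 0.00) ✓; J.y = 0.00, K.y = 0.00 ✓; |JK| = 34.70 ✓; ∠(FK, KJ) = 90.00° ✓; |FK| = 6.200 ✓; bearing(F→B) − bearing(F→K) = 66.00° ✓; |FB| = 6.200 ✓; ∠(FB, BN) = 90.00° ✓; |BN| = 33.60 ✗.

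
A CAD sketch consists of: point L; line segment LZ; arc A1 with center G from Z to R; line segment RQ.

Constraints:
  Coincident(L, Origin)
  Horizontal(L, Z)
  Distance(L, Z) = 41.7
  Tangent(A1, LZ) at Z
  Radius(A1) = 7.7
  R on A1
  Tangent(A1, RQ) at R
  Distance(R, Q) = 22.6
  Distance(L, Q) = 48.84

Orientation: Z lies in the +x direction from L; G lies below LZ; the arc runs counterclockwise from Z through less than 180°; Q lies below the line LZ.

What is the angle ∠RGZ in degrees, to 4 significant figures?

98.84°

Checks: |GZ| = 7.700 ✓; |GR| = 7.700 ✓; ∠(GR, RQ) = 90.00° ✓; |RQ| = 22.60 ✓; |LQ| = 48.84 ✓.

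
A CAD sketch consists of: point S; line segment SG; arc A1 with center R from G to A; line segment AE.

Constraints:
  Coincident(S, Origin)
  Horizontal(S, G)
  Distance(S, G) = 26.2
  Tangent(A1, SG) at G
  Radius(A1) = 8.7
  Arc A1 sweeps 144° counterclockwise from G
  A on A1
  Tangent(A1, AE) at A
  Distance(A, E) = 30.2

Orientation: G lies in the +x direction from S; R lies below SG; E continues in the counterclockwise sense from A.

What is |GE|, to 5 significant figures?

38.662

S is at the origin; SG is horizontal with |SG| = 26.2 and G on the +x side, so G = (26.200, 0.0000). Tangency of A1 to SG means the radius RG is perpendicular to SG, so R = G + (0, -8.7) = (26.200, -8.7000). On A1, G sits at bearing 90° from R; a 144° counterclockwise sweep puts A at bearing 234°, so A = R + 8.7·(cos 234°, sin 234°) = (21.086, -15.738). Since A1 is tangent to AE there, RA ⟂ AE, so AE runs along (−sin 234°, cos 234°); with |AE| = 30.2, E = (45.519, -33.490). Then |GE| = |E − G| = 38.662.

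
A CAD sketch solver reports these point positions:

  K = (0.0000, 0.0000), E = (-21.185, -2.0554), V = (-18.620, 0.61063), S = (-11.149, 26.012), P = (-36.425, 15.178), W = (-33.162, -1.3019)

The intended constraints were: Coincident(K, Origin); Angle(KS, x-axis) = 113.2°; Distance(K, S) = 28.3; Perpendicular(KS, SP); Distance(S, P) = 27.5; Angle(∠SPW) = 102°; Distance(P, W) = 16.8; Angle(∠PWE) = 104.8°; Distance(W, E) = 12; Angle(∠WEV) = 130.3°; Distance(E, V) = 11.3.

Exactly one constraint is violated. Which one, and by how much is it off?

Distance(E, V) = 11.3 — off by 7.60.

K = (0.00, 0.00) ✓; KS at 113.2° ✓; |KS| = 28.30 ✓; ∠(KS, SP) = 90.00° ✓; |SP| = 27.50 ✓; ∠SPW = 102.0° ✓; |PW| = 16.80 ✓; ∠PWE = 104.8° ✓; |WE| = 12.00 ✓; ∠WEV = 130.3° ✓; |EV| = 3.700 ✗.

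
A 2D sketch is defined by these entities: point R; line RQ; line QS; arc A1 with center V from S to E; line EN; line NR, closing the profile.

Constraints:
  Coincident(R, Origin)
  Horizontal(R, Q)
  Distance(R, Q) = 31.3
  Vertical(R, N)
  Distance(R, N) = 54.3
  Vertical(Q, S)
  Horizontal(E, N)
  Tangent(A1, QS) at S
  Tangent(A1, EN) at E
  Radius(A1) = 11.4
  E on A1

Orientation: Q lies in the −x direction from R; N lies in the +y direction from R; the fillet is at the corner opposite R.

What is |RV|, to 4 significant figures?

47.29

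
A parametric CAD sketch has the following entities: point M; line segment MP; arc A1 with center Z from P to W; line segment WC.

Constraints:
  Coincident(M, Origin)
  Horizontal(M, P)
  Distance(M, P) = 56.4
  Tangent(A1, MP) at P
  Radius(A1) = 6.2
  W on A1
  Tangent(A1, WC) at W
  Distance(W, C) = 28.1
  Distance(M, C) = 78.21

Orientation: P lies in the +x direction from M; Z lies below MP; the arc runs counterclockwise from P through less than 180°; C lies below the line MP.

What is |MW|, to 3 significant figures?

53.1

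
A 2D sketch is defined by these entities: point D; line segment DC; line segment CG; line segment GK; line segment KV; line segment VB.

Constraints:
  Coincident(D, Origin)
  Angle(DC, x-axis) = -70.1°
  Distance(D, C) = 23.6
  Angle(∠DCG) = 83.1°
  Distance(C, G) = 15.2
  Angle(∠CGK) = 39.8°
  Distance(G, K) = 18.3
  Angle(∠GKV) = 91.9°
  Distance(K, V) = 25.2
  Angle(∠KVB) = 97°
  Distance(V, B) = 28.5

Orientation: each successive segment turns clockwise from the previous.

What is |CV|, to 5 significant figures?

17.162

D is at the origin; DC runs at -70.1° with length 23.6, so C = (8.0330, -22.191). ∠DCG = 83.1° gives CG at -167.00° from the x-axis; with |CG| = 15.2, G = (-6.7775, -25.610). ∠CGK = 39.8° gives GK at 52.800° from the x-axis; with |GK| = 18.3, K = (4.2867, -11.034). ∠GKV = 91.9° gives KV at -35.300° from the x-axis; with |KV| = 25.2, V = (24.853, -25.596). Then |CV| = |V − C| = 17.162.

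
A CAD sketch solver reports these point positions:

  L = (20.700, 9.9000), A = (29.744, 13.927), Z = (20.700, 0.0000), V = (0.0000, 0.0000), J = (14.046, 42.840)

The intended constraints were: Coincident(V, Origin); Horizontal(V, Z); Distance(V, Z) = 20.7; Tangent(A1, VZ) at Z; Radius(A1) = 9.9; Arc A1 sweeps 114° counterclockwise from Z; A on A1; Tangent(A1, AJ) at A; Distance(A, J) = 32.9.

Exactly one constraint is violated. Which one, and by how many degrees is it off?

Tangent(A1, AJ) at A — off by 4.50°.

V = (0.00, 0.00) ✓; V.y = 0.00, Z.y = 0.00 ✓; |VZ| = 20.70 ✓; ∠(LZ, ZV) = 90.00° ✓; |LZ| = 9.900 ✓; bearing(L→A) − bearing(L→Z) = 114.0° ✓; |LA| = 9.900 ✓; ∠(LA, AJ) = 85.50° ✗; |AJ| = 32.90 ✓.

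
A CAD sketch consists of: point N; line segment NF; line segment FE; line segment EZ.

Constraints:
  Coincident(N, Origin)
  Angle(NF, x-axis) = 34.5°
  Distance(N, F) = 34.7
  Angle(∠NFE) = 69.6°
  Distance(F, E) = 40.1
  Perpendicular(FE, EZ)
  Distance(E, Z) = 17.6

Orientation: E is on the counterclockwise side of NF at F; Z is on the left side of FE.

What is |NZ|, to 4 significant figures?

31.73

N is at the origin; NF runs at 34.5° with length 34.7, so F = 34.7·(cos 34.5°, sin 34.5°) = (28.60, 19.65). ∠NFE = 69.6°, so FE runs at 34.5° + (180° − 69.6°) = 144.9° from the x-axis; with |FE| = 40.1, E = F + 40.1·(cos 144.9°, sin 144.9°) = (-4.211, 42.71). FE ⟂ EZ; with |EZ| = 17.6 on the left of FE, Z = E + 17.6·(-0.5750, -0.8181) = (-14.33, 28.31). Then |NZ| = |Z − N| = 31.73.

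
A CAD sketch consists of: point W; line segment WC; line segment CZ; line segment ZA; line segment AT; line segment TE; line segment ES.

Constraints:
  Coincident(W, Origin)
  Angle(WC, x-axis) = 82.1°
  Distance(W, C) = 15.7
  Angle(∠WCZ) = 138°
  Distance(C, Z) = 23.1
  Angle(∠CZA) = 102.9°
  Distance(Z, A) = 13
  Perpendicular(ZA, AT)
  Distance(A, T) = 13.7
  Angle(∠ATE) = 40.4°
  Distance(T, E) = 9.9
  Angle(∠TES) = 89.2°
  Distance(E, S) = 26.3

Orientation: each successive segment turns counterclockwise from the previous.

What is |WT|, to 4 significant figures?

24.87

W is at the origin; WC runs at 82.1° with length 15.7, so C = (2.158, 15.55). ∠WCZ = 138.0° gives CZ at 124.1° from the x-axis; with |CZ| = 23.1, Z = (-10.79, 34.68). ∠CZA = 102.9° gives ZA at -158.8° from the x-axis; with |ZA| = 13.0, A = (-22.91, 29.98). ZA ⟂ AT, so AT runs at -68.80°; with |AT| = 13.7, T = (-17.96, 17.21). Then |WT| = |T − W| = 24.87.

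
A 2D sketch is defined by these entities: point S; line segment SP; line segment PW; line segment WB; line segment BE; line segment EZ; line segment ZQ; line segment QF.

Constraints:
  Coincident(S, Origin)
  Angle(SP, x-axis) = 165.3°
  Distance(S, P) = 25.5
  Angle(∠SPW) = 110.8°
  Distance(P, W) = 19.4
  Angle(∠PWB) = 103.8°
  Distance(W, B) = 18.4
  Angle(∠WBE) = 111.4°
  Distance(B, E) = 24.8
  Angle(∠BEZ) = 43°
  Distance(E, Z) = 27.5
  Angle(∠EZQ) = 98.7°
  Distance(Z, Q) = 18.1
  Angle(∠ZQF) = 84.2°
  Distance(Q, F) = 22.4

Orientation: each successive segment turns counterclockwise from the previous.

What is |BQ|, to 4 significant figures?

12.14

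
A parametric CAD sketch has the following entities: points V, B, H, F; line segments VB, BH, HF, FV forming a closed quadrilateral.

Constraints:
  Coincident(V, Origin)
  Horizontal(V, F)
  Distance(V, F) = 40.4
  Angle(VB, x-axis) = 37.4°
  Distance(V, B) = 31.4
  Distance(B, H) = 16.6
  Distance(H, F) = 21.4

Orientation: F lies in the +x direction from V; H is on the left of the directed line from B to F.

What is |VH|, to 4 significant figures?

46.58

V is at the origin; V and F share the same y with |VF| = 40.4 and F in +x, so F = (40.4, 0). VB runs at 37.4° with |VB| = 31.4, so B = (24.94, 19.07). H is determined by |BH| = 16.6 and |HF| = 21.4 together: it lies at the intersection of circle(B, 16.6) and circle(F, 21.4). With |BF| = 24.55, the foot of the radical line on BF is 8.559 from B and the perpendicular offset is √(16.6² − 8.559²) = 14.22. Taking the left-of-BF solution: H = (41.38, 21.38).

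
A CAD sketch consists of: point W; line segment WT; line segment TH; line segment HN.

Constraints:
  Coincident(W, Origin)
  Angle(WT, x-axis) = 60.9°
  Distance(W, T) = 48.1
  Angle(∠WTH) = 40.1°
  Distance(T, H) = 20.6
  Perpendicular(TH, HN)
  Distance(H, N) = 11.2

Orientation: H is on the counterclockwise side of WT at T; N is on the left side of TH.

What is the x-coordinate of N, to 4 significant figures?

8.113

W is at the origin; WT runs at 60.9° with length 48.1, so T = 48.1·(cos 60.9°, sin 60.9°) = (23.39, 42.03). ∠WTH = 40.1°, so TH runs at 60.9° + (180° − 40.1°) = 200.8° from the x-axis; with |TH| = 20.6, H = T + 20.6·(cos 200.8°, sin 200.8°) = (4.135, 34.71). TH ⟂ HN; with |HN| = 11.2 on the left of TH, N = H + 11.2·(0.3551, -0.9348) = (8.113, 24.24). So N.x = 8.113.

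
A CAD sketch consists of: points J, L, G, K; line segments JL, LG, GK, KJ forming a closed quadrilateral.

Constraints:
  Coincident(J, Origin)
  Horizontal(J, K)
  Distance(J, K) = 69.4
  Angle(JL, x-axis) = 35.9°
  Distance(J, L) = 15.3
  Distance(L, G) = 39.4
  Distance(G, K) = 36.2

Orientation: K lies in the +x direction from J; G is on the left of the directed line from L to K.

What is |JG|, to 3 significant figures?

54.6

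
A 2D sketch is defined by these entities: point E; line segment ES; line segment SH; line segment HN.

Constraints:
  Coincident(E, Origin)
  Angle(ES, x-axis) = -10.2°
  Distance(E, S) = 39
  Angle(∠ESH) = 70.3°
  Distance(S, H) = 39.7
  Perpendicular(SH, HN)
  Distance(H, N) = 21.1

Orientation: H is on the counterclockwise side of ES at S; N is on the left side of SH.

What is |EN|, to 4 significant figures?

30.81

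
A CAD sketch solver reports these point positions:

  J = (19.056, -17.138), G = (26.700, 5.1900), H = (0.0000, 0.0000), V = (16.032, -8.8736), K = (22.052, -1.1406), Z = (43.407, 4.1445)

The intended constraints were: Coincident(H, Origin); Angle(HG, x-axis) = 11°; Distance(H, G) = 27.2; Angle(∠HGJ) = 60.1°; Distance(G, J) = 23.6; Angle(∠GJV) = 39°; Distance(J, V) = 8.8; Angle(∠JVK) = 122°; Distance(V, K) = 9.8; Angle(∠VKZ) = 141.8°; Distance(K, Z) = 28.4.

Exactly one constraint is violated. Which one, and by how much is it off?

Distance(K, Z) = 28.4 — off by 6.40.

H = (0.00, 0.00) ✓; HG at 11.00° ✓; |HG| = 27.20 ✓; ∠HGJ = 60.10° ✓; |GJ| = 23.60 ✓; ∠GJV = 39.00° ✓; |JV| = 8.800 ✓; ∠JVK = 122.0° ✓; |VK| = 9.800 ✓; ∠VKZ = 141.8° ✓; |KZ| = 22.00 ✗.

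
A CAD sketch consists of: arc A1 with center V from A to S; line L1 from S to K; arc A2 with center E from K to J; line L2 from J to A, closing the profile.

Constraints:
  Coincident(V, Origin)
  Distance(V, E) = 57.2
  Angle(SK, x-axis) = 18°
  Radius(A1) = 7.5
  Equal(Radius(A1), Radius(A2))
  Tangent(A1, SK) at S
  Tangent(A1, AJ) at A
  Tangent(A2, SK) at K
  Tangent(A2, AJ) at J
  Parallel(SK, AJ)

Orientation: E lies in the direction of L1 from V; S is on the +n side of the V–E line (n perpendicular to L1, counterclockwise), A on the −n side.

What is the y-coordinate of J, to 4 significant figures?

10.54

Tangency of A1 to both parallel lines with radius 7.5 puts S and A at V ± 7.5·n: S = (-2.318, 7.133), A = (2.318, -7.133). Equal radii place K and J the same way about E: K = E + 7.5·n = (52.08, 24.81), J = E − 7.5·n = (56.72, 10.54). So J.y = 10.54.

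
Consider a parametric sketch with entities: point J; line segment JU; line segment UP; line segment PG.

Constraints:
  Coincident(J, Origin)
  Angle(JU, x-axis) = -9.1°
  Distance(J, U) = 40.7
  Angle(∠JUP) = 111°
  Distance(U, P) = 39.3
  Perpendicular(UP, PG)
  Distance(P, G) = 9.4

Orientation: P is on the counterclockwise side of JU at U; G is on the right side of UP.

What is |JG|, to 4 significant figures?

71.76

J is at the origin; JU runs at -9.1° with length 40.7, so U = 40.7·(cos -9.1°, sin -9.1°) = (40.19, -6.437). ∠JUP = 111.0°, so UP runs at -9.1° + (180° − 111.0°) = 59.90° from the x-axis; with |UP| = 39.3, P = U + 39.3·(cos 59.90°, sin 59.90°) = (59.90, 27.56). UP ⟂ PG; with |PG| = 9.4 on the right of UP, G = P + 9.4·(0.8652, -0.5015) = (68.03, 22.85). Then |JG| = |G − J| = 71.76.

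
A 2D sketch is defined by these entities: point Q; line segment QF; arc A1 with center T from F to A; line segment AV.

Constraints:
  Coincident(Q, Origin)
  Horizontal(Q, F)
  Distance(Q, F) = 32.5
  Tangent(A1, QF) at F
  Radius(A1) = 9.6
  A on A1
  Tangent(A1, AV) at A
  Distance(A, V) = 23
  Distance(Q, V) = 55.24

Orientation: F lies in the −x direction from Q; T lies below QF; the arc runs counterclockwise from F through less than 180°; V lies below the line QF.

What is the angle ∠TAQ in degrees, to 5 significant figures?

20.908°

Checks: ∠(TF, FQ) = 90.00° ✓; |TF| = 9.600 ✓; |TA| = 9.600 ✓; ∠(TA, AV) = 90.00° ✓; |AV| = 23.00 ✓; |QV| = 55.24 ✓.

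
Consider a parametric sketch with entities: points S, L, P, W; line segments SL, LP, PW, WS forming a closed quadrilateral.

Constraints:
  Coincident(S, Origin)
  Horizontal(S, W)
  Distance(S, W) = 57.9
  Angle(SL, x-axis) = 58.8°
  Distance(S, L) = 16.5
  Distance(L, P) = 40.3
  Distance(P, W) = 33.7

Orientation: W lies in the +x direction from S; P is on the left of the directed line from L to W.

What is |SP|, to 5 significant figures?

54.788

Checks: |LP| = 40.30 ✓; |PW| = 33.70 ✓.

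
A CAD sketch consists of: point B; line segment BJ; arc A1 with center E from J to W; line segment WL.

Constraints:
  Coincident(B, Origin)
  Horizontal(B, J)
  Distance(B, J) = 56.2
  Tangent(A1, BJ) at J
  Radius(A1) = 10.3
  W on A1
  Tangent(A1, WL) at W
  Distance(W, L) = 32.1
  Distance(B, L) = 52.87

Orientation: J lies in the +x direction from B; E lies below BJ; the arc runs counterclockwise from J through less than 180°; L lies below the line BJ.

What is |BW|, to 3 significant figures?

46.9

Checks: |EW| = 10.30 ✓; ∠(EW, WL) = 90.00° ✓; |WL| = 32.10 ✓; |BL| = 52.87 ✓.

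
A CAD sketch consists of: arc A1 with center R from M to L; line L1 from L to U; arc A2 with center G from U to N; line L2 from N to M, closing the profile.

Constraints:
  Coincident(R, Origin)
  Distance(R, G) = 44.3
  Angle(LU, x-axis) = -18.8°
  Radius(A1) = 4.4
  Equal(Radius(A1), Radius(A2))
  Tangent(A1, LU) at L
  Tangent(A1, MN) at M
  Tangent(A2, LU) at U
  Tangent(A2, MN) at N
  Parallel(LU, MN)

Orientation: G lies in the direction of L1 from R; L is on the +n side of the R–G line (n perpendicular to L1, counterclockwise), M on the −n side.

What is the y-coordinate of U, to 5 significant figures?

-10.111

The slot axis is L1's direction at -18.8°, so u = (cos -18.8°, sin -18.8°) = (0.94665, -0.32227) and n = (−sin -18.8°, cos -18.8°) = (0.32227, 0.94665). R is at the origin and G lies 44.3 along u from R, so G = 44.3·u = (41.937, -14.276). Tangency of A1 to both parallel lines with radius 4.4 puts L and M at R ± 4.4·n: L = (1.4180, 4.1653), M = (-1.4180, -4.1653). Equal radii place U and N the same way about G: U = G + 4.4·n = (43.355, -10.111), N = G − 4.4·n = (40.519, -18.442). So U.y = -10.111.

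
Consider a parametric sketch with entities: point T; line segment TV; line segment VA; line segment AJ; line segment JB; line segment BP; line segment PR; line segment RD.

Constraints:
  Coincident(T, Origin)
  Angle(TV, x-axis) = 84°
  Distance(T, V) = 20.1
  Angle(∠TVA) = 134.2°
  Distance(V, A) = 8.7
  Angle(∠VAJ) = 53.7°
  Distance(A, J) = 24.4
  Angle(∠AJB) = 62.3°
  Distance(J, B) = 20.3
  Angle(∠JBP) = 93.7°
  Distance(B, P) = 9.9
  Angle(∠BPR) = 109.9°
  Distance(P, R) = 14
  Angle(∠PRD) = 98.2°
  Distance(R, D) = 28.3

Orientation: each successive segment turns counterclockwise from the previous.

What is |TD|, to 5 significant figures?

15.536

T is at the origin; TV runs at 84.0° with length 20.1, so V = (2.1010, 19.990). ∠TVA = 134.2° gives VA at 129.80° from the x-axis; with |VA| = 8.7, A = (-3.4679, 26.674). ∠VAJ = 53.7° gives AJ at -103.90° from the x-axis; with |AJ| = 24.4, J = (-9.3295, 2.9885). ∠AJB = 62.3° gives JB at 13.800° from the x-axis; with |JB| = 20.3, B = (10.385, 7.8307). ∠JBP = 93.7° gives BP at 100.10° from the x-axis; with |BP| = 9.9, P = (8.6484, 17.577). ∠BPR = 109.9° gives PR at 170.20° from the x-axis; with |PR| = 14.0, R = (-5.1473, 19.960). ∠PRD = 98.2° gives RD at -108.00° from the x-axis; with |RD| = 28.3, D = (-13.892, -6.9547). Then |TD| = |D − T| = 15.536.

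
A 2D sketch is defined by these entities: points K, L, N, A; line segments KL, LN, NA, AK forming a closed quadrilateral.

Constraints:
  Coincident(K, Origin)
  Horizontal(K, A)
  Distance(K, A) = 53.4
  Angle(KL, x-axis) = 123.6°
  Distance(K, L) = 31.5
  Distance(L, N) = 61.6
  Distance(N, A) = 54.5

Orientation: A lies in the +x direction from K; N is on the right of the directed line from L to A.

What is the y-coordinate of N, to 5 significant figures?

-29.933

Checks: |LN| = 61.60 ✓; |NA| = 54.50 ✓.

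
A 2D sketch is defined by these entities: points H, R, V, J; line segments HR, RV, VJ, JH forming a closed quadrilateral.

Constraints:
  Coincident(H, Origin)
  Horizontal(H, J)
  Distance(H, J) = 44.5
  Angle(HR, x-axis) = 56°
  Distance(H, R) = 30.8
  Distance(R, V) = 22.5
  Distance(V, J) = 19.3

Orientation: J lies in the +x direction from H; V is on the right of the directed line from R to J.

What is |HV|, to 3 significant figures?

26.2

Checks: |RV| = 22.50 ✓; |VJ| = 19.30 ✓.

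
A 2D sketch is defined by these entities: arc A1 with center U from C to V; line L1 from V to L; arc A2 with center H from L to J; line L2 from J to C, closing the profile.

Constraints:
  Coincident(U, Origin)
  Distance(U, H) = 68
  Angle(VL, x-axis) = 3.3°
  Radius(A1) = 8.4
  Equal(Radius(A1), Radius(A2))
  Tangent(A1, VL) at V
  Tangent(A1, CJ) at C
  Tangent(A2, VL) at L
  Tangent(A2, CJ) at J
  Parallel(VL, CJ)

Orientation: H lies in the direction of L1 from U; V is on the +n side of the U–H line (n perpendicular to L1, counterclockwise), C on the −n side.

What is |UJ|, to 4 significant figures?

68.52

The slot axis is L1's direction at 3.3°, so u = (cos 3.3°, sin 3.3°) = (0.9983, 0.05756) and n = (−sin 3.3°, cos 3.3°) = (-0.05756, 0.9983). U is at the origin and H lies 68.0 along u from U, so H = 68.0·u = (67.89, 3.914). Tangency of A1 to both parallel lines with radius 8.4 puts V and C at U ± 8.4·n: V = (-0.4835, 8.386), C = (0.4835, -8.386). Equal radii place L and J the same way about H: L = H + 8.4·n = (67.40, 12.30), J = H − 8.4·n = (68.37, -4.472). Then |UJ| = |J − U| = 68.52.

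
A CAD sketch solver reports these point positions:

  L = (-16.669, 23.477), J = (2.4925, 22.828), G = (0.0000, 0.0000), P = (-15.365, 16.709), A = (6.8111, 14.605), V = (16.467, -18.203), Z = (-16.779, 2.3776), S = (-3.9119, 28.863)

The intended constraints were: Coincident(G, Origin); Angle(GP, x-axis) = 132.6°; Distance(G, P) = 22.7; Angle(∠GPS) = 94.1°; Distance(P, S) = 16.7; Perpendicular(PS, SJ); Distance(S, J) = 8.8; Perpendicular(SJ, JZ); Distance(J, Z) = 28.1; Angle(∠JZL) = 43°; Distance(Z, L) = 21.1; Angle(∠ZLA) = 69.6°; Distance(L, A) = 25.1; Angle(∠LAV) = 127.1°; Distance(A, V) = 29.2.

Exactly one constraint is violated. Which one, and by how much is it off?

Distance(A, V) = 29.2 — off by 5.00.

G = (0.00, 0.00) ✓; GP at 132.6° ✓; |GP| = 22.70 ✓; ∠GPS = 94.10° ✓; |PS| = 16.70 ✓; ∠(PS, SJ) = 90.00° ✓; |SJ| = 8.800 ✓; ∠(SJ, JZ) = 90.00° ✓; |JZ| = 28.10 ✓; ∠JZL = 43.00° ✓; |ZL| = 21.10 ✓; ∠ZLA = 69.60° ✓; |LA| = 25.10 ✓; ∠LAV = 127.1° ✓; |AV| = 34.20 ✗.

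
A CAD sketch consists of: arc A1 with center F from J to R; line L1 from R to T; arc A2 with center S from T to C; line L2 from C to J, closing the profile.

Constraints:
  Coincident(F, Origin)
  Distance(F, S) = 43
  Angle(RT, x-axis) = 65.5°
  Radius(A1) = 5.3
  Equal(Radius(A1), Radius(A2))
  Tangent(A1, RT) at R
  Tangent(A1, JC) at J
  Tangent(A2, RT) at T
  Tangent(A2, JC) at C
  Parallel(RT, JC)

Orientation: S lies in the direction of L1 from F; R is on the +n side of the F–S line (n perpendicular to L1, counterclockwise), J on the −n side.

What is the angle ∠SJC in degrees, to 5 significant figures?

7.0266°

The slot axis is L1's direction at 65.5°, so u = (cos 65.5°, sin 65.5°) = (0.41469, 0.90996) and n = (−sin 65.5°, cos 65.5°) = (-0.90996, 0.41469). F is at the origin and S lies 43.0 along u from F, so S = 43.0·u = (17.832, 39.128). Tangency of A1 to both parallel lines with radius 5.3 puts R and J at F ± 5.3·n: R = (-4.8228, 2.1979), J = (4.8228, -2.1979). Equal radii place T and C the same way about S: T = S + 5.3·n = (13.009, 41.326), C = S − 5.3·n = (22.655, 36.930). Then cos ∠SJC = JS·JC / (|JS||JC|), giving 7.0266°.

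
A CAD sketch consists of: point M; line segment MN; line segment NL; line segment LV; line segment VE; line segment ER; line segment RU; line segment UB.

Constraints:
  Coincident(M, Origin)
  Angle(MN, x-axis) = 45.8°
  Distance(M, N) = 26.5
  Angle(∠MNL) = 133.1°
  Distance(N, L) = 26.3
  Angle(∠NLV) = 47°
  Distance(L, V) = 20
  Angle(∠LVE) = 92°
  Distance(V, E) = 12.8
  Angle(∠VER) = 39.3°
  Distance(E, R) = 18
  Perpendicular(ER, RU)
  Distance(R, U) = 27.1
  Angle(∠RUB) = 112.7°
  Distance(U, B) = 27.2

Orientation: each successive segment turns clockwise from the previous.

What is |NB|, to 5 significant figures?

43.909

ER ⟂ RU, so RU runs at -92.800°; with |RU| = 27.1, U = (38.009, -15.235). ∠RUB = 112.7° gives UB at -160.10° from the x-axis; with |UB| = 27.2, B = (12.433, -24.493). Then |NB| = |B − N| = 43.909.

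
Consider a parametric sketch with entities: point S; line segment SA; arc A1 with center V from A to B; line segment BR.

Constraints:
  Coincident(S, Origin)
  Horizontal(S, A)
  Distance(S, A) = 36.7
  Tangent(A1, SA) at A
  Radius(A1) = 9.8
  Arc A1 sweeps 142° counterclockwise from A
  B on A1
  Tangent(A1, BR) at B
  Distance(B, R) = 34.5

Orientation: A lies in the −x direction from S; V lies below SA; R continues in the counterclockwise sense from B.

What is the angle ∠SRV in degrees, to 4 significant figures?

58.00°

S is at the origin; S and A share the same y with |SA| = 36.7 and A on the −x side, so A = (-36.70, 0.000). The tangent condition forces VA to be normal to SA, so V = A + (0, -9.8) = (-36.70, -9.800). On A1, A sits at bearing 90° from V; a 142° counterclockwise sweep puts B at bearing 232°, so B = V + 9.8·(cos 232°, sin 232°) = (-42.73, -17.52). Since A1 is tangent to BR there, VB ⟂ BR, so BR runs along (−sin 232°, cos 232°); with |BR| = 34.5, R = (-15.55, -38.76). Then cos ∠SRV = RS·RV / (|RS||RV|), giving 58.00°.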